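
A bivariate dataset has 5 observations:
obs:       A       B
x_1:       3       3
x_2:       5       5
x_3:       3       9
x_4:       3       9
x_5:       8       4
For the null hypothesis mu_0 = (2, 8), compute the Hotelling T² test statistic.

Step 1 — sample mean vector:
  mean(A) = (3 + 5 + 3 + 3 + 8) / 5 = 22/5 = 4.4
  mean(B) = (3 + 5 + 9 + 9 + 4) / 5 = 30/5 = 6
  x̄ = (4.4, 6),  deviation x̄ - mu_0 = (4.4, 6) - (2, 8) = (2.4, -2).

Step 2 — sample covariance matrix, S[i,j] = (1/(n-1)) · Σ_k (x_{k,i} - mean_i) · (x_{k,j} - mean_j), divisor n-1 = 4:
  S[A,A] = ((-1.4)·(-1.4) + (0.6)·(0.6) + (-1.4)·(-1.4) + (-1.4)·(-1.4) + (3.6)·(3.6)) / 4 = 19.2/4 = 4.8
  S[A,B] = ((-1.4)·(-3) + (0.6)·(-1) + (-1.4)·(3) + (-1.4)·(3) + (3.6)·(-2)) / 4 = -12/4 = -3
  S[B,B] = ((-3)·(-3) + (-1)·(-1) + (3)·(3) + (3)·(3) + (-2)·(-2)) / 4 = 32/4 = 8
  S = [[4.8, -3],
 [-3, 8]].

Step 3 — invert S. det(S) = 4.8·8 - (-3)² = 29.4.
  S^{-1} = (1/det) · [[d, -b], [-b, a]] = [[0.2721, 0.102],
 [0.102, 0.1633]].

Step 4 — quadratic form (x̄ - mu_0)^T · S^{-1} · (x̄ - mu_0):
  S^{-1} · (x̄ - mu_0) = (0.449, -0.0816),
  (x̄ - mu_0)^T · [...] = (2.4)·(0.449) + (-2)·(-0.0816) = 1.2408.

Step 5 — scale by n: T² = 5 · 1.2408 = 6.2041.

T² ≈ 6.2041


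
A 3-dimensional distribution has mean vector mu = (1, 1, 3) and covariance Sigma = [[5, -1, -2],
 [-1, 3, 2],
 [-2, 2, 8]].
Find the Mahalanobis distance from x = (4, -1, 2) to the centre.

Step 1 — centre the observation: (x - mu) = (3, -2, -1).

Step 2 — invert Sigma (cofactor / det for 3×3, or solve directly):
  Sigma^{-1} = [[0.2273, 0.0455, 0.0455],
 [0.0455, 0.4091, -0.0909],
 [0.0455, -0.0909, 0.1591]].

Step 3 — form the quadratic (x - mu)^T · Sigma^{-1} · (x - mu):
  Sigma^{-1} · (x - mu) = (0.5455, -0.5909, 0.1591).
  (x - mu)^T · [Sigma^{-1} · (x - mu)] = (3)·(0.5455) + (-2)·(-0.5909) + (-1)·(0.1591) = 2.6591.

Step 4 — take square root: d = √(2.6591) ≈ 1.6307.

d(x, mu) = √(2.6591) ≈ 1.6307


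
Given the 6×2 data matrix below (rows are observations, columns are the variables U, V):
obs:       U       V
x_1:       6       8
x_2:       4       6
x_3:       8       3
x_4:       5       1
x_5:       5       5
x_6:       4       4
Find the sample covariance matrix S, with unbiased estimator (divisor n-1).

Step 1 — column means:
  mean(U) = (6 + 4 + 8 + 5 + 5 + 4) / 6 = 32/6 = 5.3333
  mean(V) = (8 + 6 + 3 + 1 + 5 + 4) / 6 = 27/6 = 4.5

Step 2 — sample covariance S[i,j] = (1/(n-1)) · Σ_k (x_{k,i} - mean_i) · (x_{k,j} - mean_j), with n-1 = 5.
  S[U,U] = ((0.6667)·(0.6667) + (-1.3333)·(-1.3333) + (2.6667)·(2.6667) + (-0.3333)·(-0.3333) + (-0.3333)·(-0.3333) + (-1.3333)·(-1.3333)) / 5 = 11.3333/5 = 2.2667
  S[U,V] = ((0.6667)·(3.5) + (-1.3333)·(1.5) + (2.6667)·(-1.5) + (-0.3333)·(-3.5) + (-0.3333)·(0.5) + (-1.3333)·(-0.5)) / 5 = -2/5 = -0.4
  S[V,V] = ((3.5)·(3.5) + (1.5)·(1.5) + (-1.5)·(-1.5) + (-3.5)·(-3.5) + (0.5)·(0.5) + (-0.5)·(-0.5)) / 5 = 29.5/5 = 5.9

S is symmetric (S[j,i] = S[i,j]). Assembling:

S = [[2.2667, -0.4],
 [-0.4, 5.9]]


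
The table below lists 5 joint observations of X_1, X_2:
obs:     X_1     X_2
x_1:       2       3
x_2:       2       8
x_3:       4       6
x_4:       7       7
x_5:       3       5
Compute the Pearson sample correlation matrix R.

Step 1 — column means:
  mean(X_1) = (2 + 2 + 4 + 7 + 3) / 5 = 18/5 = 3.6
  mean(X_2) = (3 + 8 + 6 + 7 + 5) / 5 = 29/5 = 5.8

Step 2 — sample variances and covariances s[i,j] = (1/(n-1)) · Σ_k (x_{k,i} - mean_i) · (x_{k,j} - mean_j), with n-1 = 4:
  s[X_1,X_1] = ((-1.6)·(-1.6) + (-1.6)·(-1.6) + (0.4)·(0.4) + (3.4)·(3.4) + (-0.6)·(-0.6)) / 4 = 17.2/4 = 4.3
  s[X_1,X_2] = ((-1.6)·(-2.8) + (-1.6)·(2.2) + (0.4)·(0.2) + (3.4)·(1.2) + (-0.6)·(-0.8)) / 4 = 5.6/4 = 1.4
  s[X_2,X_2] = ((-2.8)·(-2.8) + (2.2)·(2.2) + (0.2)·(0.2) + (1.2)·(1.2) + (-0.8)·(-0.8)) / 4 = 14.8/4 = 3.7
  Sample standard deviations s_i = √(s[i,i]):
  s(X_1) = √(4.3) = 2.0736
  s(X_2) = √(3.7) = 1.9235

Step 3 — r_{ij} = s_{ij} / (s_i · s_j):
  r[X_1,X_1] = 1 (diagonal).
  r[X_1,X_2] = 1.4 / (2.0736 · 1.9235) = 1.4 / 3.9887 = 0.351
  r[X_2,X_2] = 1 (diagonal).

R is symmetric with unit diagonal. Assembling:

R = [[1, 0.351],
 [0.351, 1]]


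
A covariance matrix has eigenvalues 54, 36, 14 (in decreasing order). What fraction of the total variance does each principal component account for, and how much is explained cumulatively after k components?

Step 1 — total variance = trace(Sigma) = Σ λ_i = 54 + 36 + 14 = 104.

Step 2 — fraction explained by component i = λ_i / Σ λ:
  PC1: 54/104 = 0.5192
  PC2: 36/104 = 0.3462
  PC3: 14/104 = 0.1346

Step 3 — cumulative fraction after k components = (λ_1 + ... + λ_k) / Σ λ:
  k = 1: 54/104 = 0.5192
  k = 2: (54 + 36)/104 = 90/104 = 0.8654
  k = 3: (54 + 36 + 14)/104 = 104/104 = 1

Summary (fraction, with percent):

explained: PC1 0.5192 (51.92%), PC2 0.3462 (34.62%), PC3 0.1346 (13.46%);  cumulative: 0.5192, 0.8654, 1


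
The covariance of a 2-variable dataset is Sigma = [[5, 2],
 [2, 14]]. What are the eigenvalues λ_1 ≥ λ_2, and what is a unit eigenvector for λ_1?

Step 1 — characteristic polynomial of 2×2 Sigma:
  det(Sigma - λI) = λ² - trace · λ + det = 0.
  trace = 5 + 14 = 19, det = 5·14 - (2)² = 66.
Step 2 — discriminant:
  Δ = trace² - 4·det = 361 - 264 = 97.
Step 3 — eigenvalues:
  λ = (trace ± √Δ)/2 = (19 ± 9.8489)/2,
  λ_1 = 14.4244,  λ_2 = 4.5756.

Step 4 — unit eigenvector for λ_1: solve (Sigma - λ_1 I)v = 0. First row:
  (5 - 14.4244)·v_x + (2)·v_y = 0, i.e. (-9.4244)·v_x + (2)·v_y = 0,
  so v ∝ (b, λ_1 - a) = (2, 9.4244) = u.
  ||u|| = √((2)² + (9.4244)²) = √(92.8199) ≈ 9.6343,
  v_1 = u/||u|| ≈ (0.2076, 0.9782) (||v_1|| = 1).

λ_1 = 14.4244,  λ_2 = 4.5756;  v_1 ≈ (0.2076, 0.9782)


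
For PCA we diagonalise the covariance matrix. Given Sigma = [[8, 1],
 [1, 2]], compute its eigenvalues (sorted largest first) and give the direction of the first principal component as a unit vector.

Step 1 — characteristic polynomial of 2×2 Sigma:
  det(Sigma - λI) = λ² - trace · λ + det = 0.
  trace = 8 + 2 = 10, det = 8·2 - (1)² = 15.
Step 2 — discriminant:
  Δ = trace² - 4·det = 100 - 60 = 40.
Step 3 — eigenvalues:
  λ = (trace ± √Δ)/2 = (10 ± 6.3246)/2,
  λ_1 = 8.1623,  λ_2 = 1.8377.

Step 4 — unit eigenvector for λ_1: solve (Sigma - λ_1 I)v = 0. First row:
  (8 - 8.1623)·v_x + (1)·v_y = 0, i.e. (-0.1623)·v_x + (1)·v_y = 0,
  so v ∝ (b, λ_1 - a) = (1, 0.1623) = u.
  ||u|| = √((1)² + (0.1623)²) = √(1.0263) ≈ 1.0131,
  v_1 = u/||u|| ≈ (0.9871, 0.1602) (||v_1|| = 1).

λ_1 = 8.1623,  λ_2 = 1.8377;  v_1 ≈ (0.9871, 0.1602)


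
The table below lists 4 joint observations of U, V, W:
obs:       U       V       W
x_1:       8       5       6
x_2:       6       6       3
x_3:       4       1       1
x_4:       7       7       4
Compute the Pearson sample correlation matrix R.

Step 1 — column means:
  mean(U) = (8 + 6 + 4 + 7) / 4 = 25/4 = 6.25
  mean(V) = (5 + 6 + 1 + 7) / 4 = 19/4 = 4.75
  mean(W) = (6 + 3 + 1 + 4) / 4 = 14/4 = 3.5

Step 2 — sample variances and covariances s[i,j] = (1/(n-1)) · Σ_k (x_{k,i} - mean_i) · (x_{k,j} - mean_j), with n-1 = 3:
  s[U,U] = ((1.75)·(1.75) + (-0.25)·(-0.25) + (-2.25)·(-2.25) + (0.75)·(0.75)) / 3 = 8.75/3 = 2.9167
  s[U,V] = ((1.75)·(0.25) + (-0.25)·(1.25) + (-2.25)·(-3.75) + (0.75)·(2.25)) / 3 = 10.25/3 = 3.4167
  s[U,W] = ((1.75)·(2.5) + (-0.25)·(-0.5) + (-2.25)·(-2.5) + (0.75)·(0.5)) / 3 = 10.5/3 = 3.5
  s[V,V] = ((0.25)·(0.25) + (1.25)·(1.25) + (-3.75)·(-3.75) + (2.25)·(2.25)) / 3 = 20.75/3 = 6.9167
  s[V,W] = ((0.25)·(2.5) + (1.25)·(-0.5) + (-3.75)·(-2.5) + (2.25)·(0.5)) / 3 = 10.5/3 = 3.5
  s[W,W] = ((2.5)·(2.5) + (-0.5)·(-0.5) + (-2.5)·(-2.5) + (0.5)·(0.5)) / 3 = 13/3 = 4.3333
  Sample standard deviations s_i = √(s[i,i]):
  s(U) = √(2.9167) = 1.7078
  s(V) = √(6.9167) = 2.63
  s(W) = √(4.3333) = 2.0817

Step 3 — r_{ij} = s_{ij} / (s_i · s_j):
  r[U,U] = 1 (diagonal).
  r[U,V] = 3.4167 / (1.7078 · 2.63) = 3.4167 / 4.4915 = 0.7607
  r[U,W] = 3.5 / (1.7078 · 2.0817) = 3.5 / 3.5551 = 0.9845
  r[V,V] = 1 (diagonal).
  r[V,W] = 3.5 / (2.63 · 2.0817) = 3.5 / 5.4747 = 0.6393
  r[W,W] = 1 (diagonal).

R is symmetric with unit diagonal. Assembling:

R = [[1, 0.7607, 0.9845],
 [0.7607, 1, 0.6393],
 [0.9845, 0.6393, 1]]


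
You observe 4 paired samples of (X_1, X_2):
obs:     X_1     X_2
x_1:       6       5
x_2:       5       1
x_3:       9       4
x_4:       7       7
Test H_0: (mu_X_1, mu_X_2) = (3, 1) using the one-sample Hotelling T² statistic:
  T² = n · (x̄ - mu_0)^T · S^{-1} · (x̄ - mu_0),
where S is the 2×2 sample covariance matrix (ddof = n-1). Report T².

Step 1 — sample mean vector:
  mean(X_1) = (6 + 5 + 9 + 7) / 4 = 27/4 = 6.75
  mean(X_2) = (5 + 1 + 4 + 7) / 4 = 17/4 = 4.25
  x̄ = (6.75, 4.25),  deviation x̄ - mu_0 = (6.75, 4.25) - (3, 1) = (3.75, 3.25).

Step 2 — sample covariance matrix, S[i,j] = (1/(n-1)) · Σ_k (x_{k,i} - mean_i) · (x_{k,j} - mean_j), divisor n-1 = 3:
  S[X_1,X_1] = ((-0.75)·(-0.75) + (-1.75)·(-1.75) + (2.25)·(2.25) + (0.25)·(0.25)) / 3 = 8.75/3 = 2.9167
  S[X_1,X_2] = ((-0.75)·(0.75) + (-1.75)·(-3.25) + (2.25)·(-0.25) + (0.25)·(2.75)) / 3 = 5.25/3 = 1.75
  S[X_2,X_2] = ((0.75)·(0.75) + (-3.25)·(-3.25) + (-0.25)·(-0.25) + (2.75)·(2.75)) / 3 = 18.75/3 = 6.25
  S = [[2.9167, 1.75],
 [1.75, 6.25]].

Step 3 — invert S. det(S) = 2.9167·6.25 - (1.75)² = 15.1667.
  S^{-1} = (1/det) · [[d, -b], [-b, a]] = [[0.4121, -0.1154],
 [-0.1154, 0.1923]].

Step 4 — quadratic form (x̄ - mu_0)^T · S^{-1} · (x̄ - mu_0):
  S^{-1} · (x̄ - mu_0) = (1.1703, 0.1923),
  (x̄ - mu_0)^T · [...] = (3.75)·(1.1703) + (3.25)·(0.1923) = 5.0137.

Step 5 — scale by n: T² = 4 · 5.0137 = 20.0549.

T² ≈ 20.0549


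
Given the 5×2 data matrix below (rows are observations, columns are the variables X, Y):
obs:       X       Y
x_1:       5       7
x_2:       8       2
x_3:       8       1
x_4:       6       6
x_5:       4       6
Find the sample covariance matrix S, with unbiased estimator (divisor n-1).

Step 1 — column means:
  mean(X) = (5 + 8 + 8 + 6 + 4) / 5 = 31/5 = 6.2
  mean(Y) = (7 + 2 + 1 + 6 + 6) / 5 = 22/5 = 4.4

Step 2 — sample covariance S[i,j] = (1/(n-1)) · Σ_k (x_{k,i} - mean_i) · (x_{k,j} - mean_j), with n-1 = 4.
  S[X,X] = ((-1.2)·(-1.2) + (1.8)·(1.8) + (1.8)·(1.8) + (-0.2)·(-0.2) + (-2.2)·(-2.2)) / 4 = 12.8/4 = 3.2
  S[X,Y] = ((-1.2)·(2.6) + (1.8)·(-2.4) + (1.8)·(-3.4) + (-0.2)·(1.6) + (-2.2)·(1.6)) / 4 = -17.4/4 = -4.35
  S[Y,Y] = ((2.6)·(2.6) + (-2.4)·(-2.4) + (-3.4)·(-3.4) + (1.6)·(1.6) + (1.6)·(1.6)) / 4 = 29.2/4 = 7.3

S is symmetric (S[j,i] = S[i,j]). Assembling:

S = [[3.2, -4.35],
 [-4.35, 7.3]]


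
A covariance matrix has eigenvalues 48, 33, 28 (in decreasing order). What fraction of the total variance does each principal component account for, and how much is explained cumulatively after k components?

Step 1 — total variance = trace(Sigma) = Σ λ_i = 48 + 33 + 28 = 109.

Step 2 — fraction explained by component i = λ_i / Σ λ:
  PC1: 48/109 = 0.4404
  PC2: 33/109 = 0.3028
  PC3: 28/109 = 0.2569

Step 3 — cumulative fraction after k components = (λ_1 + ... + λ_k) / Σ λ:
  k = 1: 48/109 = 0.4404
  k = 2: (48 + 33)/109 = 81/109 = 0.7431
  k = 3: (48 + 33 + 28)/109 = 109/109 = 1

Summary (fraction, with percent):

explained: PC1 0.4404 (44.04%), PC2 0.3028 (30.28%), PC3 0.2569 (25.69%);  cumulative: 0.4404, 0.7431, 1


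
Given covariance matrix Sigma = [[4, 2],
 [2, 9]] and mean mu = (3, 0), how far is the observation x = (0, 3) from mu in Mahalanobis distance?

Step 1 — centre the observation: (x - mu) = (-3, 3).

Step 2 — invert Sigma. det(Sigma) = 4·9 - (2)² = 32.
  Sigma^{-1} = (1/det) · [[d, -b], [-b, a]] = [[0.2812, -0.0625],
 [-0.0625, 0.125]].

Step 3 — form the quadratic (x - mu)^T · Sigma^{-1} · (x - mu):
  Sigma^{-1} · (x - mu) = (-1.0312, 0.5625).
  (x - mu)^T · [Sigma^{-1} · (x - mu)] = (-3)·(-1.0312) + (3)·(0.5625) = 4.7812.

Step 4 — take square root: d = √(4.7812) ≈ 2.1866.

d(x, mu) = √(4.7812) ≈ 2.1866


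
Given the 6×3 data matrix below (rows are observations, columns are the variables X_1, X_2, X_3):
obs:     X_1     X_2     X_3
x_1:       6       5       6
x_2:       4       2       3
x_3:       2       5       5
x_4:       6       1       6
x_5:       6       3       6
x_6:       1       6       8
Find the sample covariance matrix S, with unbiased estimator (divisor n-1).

Step 1 — column means:
  mean(X_1) = (6 + 4 + 2 + 6 + 6 + 1) / 6 = 25/6 = 4.1667
  mean(X_2) = (5 + 2 + 5 + 1 + 3 + 6) / 6 = 22/6 = 3.6667
  mean(X_3) = (6 + 3 + 5 + 6 + 6 + 8) / 6 = 34/6 = 5.6667

Step 2 — sample covariance S[i,j] = (1/(n-1)) · Σ_k (x_{k,i} - mean_i) · (x_{k,j} - mean_j), with n-1 = 5.
  S[X_1,X_1] = ((1.8333)·(1.8333) + (-0.1667)·(-0.1667) + (-2.1667)·(-2.1667) + (1.8333)·(1.8333) + (1.8333)·(1.8333) + (-3.1667)·(-3.1667)) / 5 = 24.8333/5 = 4.9667
  S[X_1,X_2] = ((1.8333)·(1.3333) + (-0.1667)·(-1.6667) + (-2.1667)·(1.3333) + (1.8333)·(-2.6667) + (1.8333)·(-0.6667) + (-3.1667)·(2.3333)) / 5 = -13.6667/5 = -2.7333
  S[X_1,X_3] = ((1.8333)·(0.3333) + (-0.1667)·(-2.6667) + (-2.1667)·(-0.6667) + (1.8333)·(0.3333) + (1.8333)·(0.3333) + (-3.1667)·(2.3333)) / 5 = -3.6667/5 = -0.7333
  S[X_2,X_2] = ((1.3333)·(1.3333) + (-1.6667)·(-1.6667) + (1.3333)·(1.3333) + (-2.6667)·(-2.6667) + (-0.6667)·(-0.6667) + (2.3333)·(2.3333)) / 5 = 19.3333/5 = 3.8667
  S[X_2,X_3] = ((1.3333)·(0.3333) + (-1.6667)·(-2.6667) + (1.3333)·(-0.6667) + (-2.6667)·(0.3333) + (-0.6667)·(0.3333) + (2.3333)·(2.3333)) / 5 = 8.3333/5 = 1.6667
  S[X_3,X_3] = ((0.3333)·(0.3333) + (-2.6667)·(-2.6667) + (-0.6667)·(-0.6667) + (0.3333)·(0.3333) + (0.3333)·(0.3333) + (2.3333)·(2.3333)) / 5 = 13.3333/5 = 2.6667

S is symmetric (S[j,i] = S[i,j]). Assembling:

S = [[4.9667, -2.7333, -0.7333],
 [-2.7333, 3.8667, 1.6667],
 [-0.7333, 1.6667, 2.6667]]


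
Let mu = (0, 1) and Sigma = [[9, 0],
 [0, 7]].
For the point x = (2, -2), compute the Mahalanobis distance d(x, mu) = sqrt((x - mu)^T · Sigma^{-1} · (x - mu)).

Step 1 — centre the observation: (x - mu) = (2, -3).

Step 2 — invert Sigma. det(Sigma) = 9·7 - (0)² = 63.
  Sigma^{-1} = (1/det) · [[d, -b], [-b, a]] = [[0.1111, 0],
 [0, 0.1429]].

Step 3 — form the quadratic (x - mu)^T · Sigma^{-1} · (x - mu):
  Sigma^{-1} · (x - mu) = (0.2222, -0.4286).
  (x - mu)^T · [Sigma^{-1} · (x - mu)] = (2)·(0.2222) + (-3)·(-0.4286) = 1.7302.

Step 4 — take square root: d = √(1.7302) ≈ 1.3154.

d(x, mu) = √(1.7302) ≈ 1.3154


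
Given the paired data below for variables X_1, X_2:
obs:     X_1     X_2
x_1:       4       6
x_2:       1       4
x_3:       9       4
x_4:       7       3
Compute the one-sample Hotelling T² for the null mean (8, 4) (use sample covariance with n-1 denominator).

Step 1 — sample mean vector:
  mean(X_1) = (4 + 1 + 9 + 7) / 4 = 21/4 = 5.25
  mean(X_2) = (6 + 4 + 4 + 3) / 4 = 17/4 = 4.25
  x̄ = (5.25, 4.25),  deviation x̄ - mu_0 = (5.25, 4.25) - (8, 4) = (-2.75, 0.25).

Step 2 — sample covariance matrix, S[i,j] = (1/(n-1)) · Σ_k (x_{k,i} - mean_i) · (x_{k,j} - mean_j), divisor n-1 = 3:
  S[X_1,X_1] = ((-1.25)·(-1.25) + (-4.25)·(-4.25) + (3.75)·(3.75) + (1.75)·(1.75)) / 3 = 36.75/3 = 12.25
  S[X_1,X_2] = ((-1.25)·(1.75) + (-4.25)·(-0.25) + (3.75)·(-0.25) + (1.75)·(-1.25)) / 3 = -4.25/3 = -1.4167
  S[X_2,X_2] = ((1.75)·(1.75) + (-0.25)·(-0.25) + (-0.25)·(-0.25) + (-1.25)·(-1.25)) / 3 = 4.75/3 = 1.5833
  S = [[12.25, -1.4167],
 [-1.4167, 1.5833]].

Step 3 — invert S. det(S) = 12.25·1.5833 - (-1.4167)² = 17.3889.
  S^{-1} = (1/det) · [[d, -b], [-b, a]] = [[0.0911, 0.0815],
 [0.0815, 0.7045]].

Step 4 — quadratic form (x̄ - mu_0)^T · S^{-1} · (x̄ - mu_0):
  S^{-1} · (x̄ - mu_0) = (-0.23, -0.0479),
  (x̄ - mu_0)^T · [...] = (-2.75)·(-0.23) + (0.25)·(-0.0479) = 0.6206.

Step 5 — scale by n: T² = 4 · 0.6206 = 2.4824.

T² ≈ 2.4824


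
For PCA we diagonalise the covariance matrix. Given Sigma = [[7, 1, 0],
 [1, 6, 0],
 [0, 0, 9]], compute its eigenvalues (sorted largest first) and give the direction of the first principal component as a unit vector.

Step 1 — characteristic polynomial p(λ) = det(λI - Sigma) = λ³ - tr·λ² + c_1·λ - det, where tr = trace, c_1 = sum of the principal 2×2 minors, det = det(Sigma):
  tr = 7 + 6 + 9 = 22,
  c_1 = (7·6 - (1)²) + (7·9 - (0)²) + (6·9 - (0)²) = 41 + 63 + 54 = 158,
  det = 7·(6·9 - (0)²) - (1)·((1)·9 - (0)·(0)) + (0)·((1)·(0) - 6·(0)) = 7·(54) - (1)·(9) + (0)·(0) = 369.
  So p(λ) = λ³ - 22λ² + 158λ - 369.
Step 2 — look for an integer root (rational root theorem: any rational root is an integer divisor of 369). Testing λ = 9:
  p(9) = 729 - 1782 + 1422 - 369 = 0  ✓
  Dividing out (λ - 9): p(λ) = (λ - 9)(λ² - 13λ + 41).
Step 3 — remaining eigenvalues from the quadratic λ² - 13λ + 41 = 0:
  Δ = 13² - 4·41 = 169 - 164 = 5,  λ = (13 ± √5)/2 = (13 ± 2.2361)/2 ≈ 7.618 or 5.382.
  Sorted: λ_1 = 9,  λ_2 = 7.618,  λ_3 = 5.382  (check: sum = 22 = tr ✓).

Step 4 — unit eigenvector for λ_1 = 9: v spans the null space of (Sigma - λ_1 I), whose rows are
  r_1 = (-2, 1, 0),  r_2 = (1, -3, 0),  r_3 = (0, 0, 0).
  v is orthogonal to every row, so take v ∝ r_1 × r_2 = ((1)·(0) - (0)·(-3), (0)·(1) - (-2)·(0), (-2)·(-3) - (1)·(1)) = (0, 0, 5).
  Rescale (divide by 5): u = (0, 0, 1).
  ||u|| = √((0)² + (0)² + (1)²) = √(1) = 1,  v_1 = u/||u|| ≈ (0, 0, 1) (||v_1|| = 1).

λ_1 = 9,  λ_2 = 7.618,  λ_3 = 5.382;  v_1 ≈ (0, 0, 1)


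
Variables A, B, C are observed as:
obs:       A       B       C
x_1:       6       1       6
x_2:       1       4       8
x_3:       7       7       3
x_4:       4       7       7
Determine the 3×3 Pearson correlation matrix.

Step 1 — column means:
  mean(A) = (6 + 1 + 7 + 4) / 4 = 18/4 = 4.5
  mean(B) = (1 + 4 + 7 + 7) / 4 = 19/4 = 4.75
  mean(C) = (6 + 8 + 3 + 7) / 4 = 24/4 = 6

Step 2 — sample variances and covariances s[i,j] = (1/(n-1)) · Σ_k (x_{k,i} - mean_i) · (x_{k,j} - mean_j), with n-1 = 3:
  s[A,A] = ((1.5)·(1.5) + (-3.5)·(-3.5) + (2.5)·(2.5) + (-0.5)·(-0.5)) / 3 = 21/3 = 7
  s[A,B] = ((1.5)·(-3.75) + (-3.5)·(-0.75) + (2.5)·(2.25) + (-0.5)·(2.25)) / 3 = 1.5/3 = 0.5
  s[A,C] = ((1.5)·(0) + (-3.5)·(2) + (2.5)·(-3) + (-0.5)·(1)) / 3 = -15/3 = -5
  s[B,B] = ((-3.75)·(-3.75) + (-0.75)·(-0.75) + (2.25)·(2.25) + (2.25)·(2.25)) / 3 = 24.75/3 = 8.25
  s[B,C] = ((-3.75)·(0) + (-0.75)·(2) + (2.25)·(-3) + (2.25)·(1)) / 3 = -6/3 = -2
  s[C,C] = ((0)·(0) + (2)·(2) + (-3)·(-3) + (1)·(1)) / 3 = 14/3 = 4.6667
  Sample standard deviations s_i = √(s[i,i]):
  s(A) = √(7) = 2.6458
  s(B) = √(8.25) = 2.8723
  s(C) = √(4.6667) = 2.1602

Step 3 — r_{ij} = s_{ij} / (s_i · s_j):
  r[A,A] = 1 (diagonal).
  r[A,B] = 0.5 / (2.6458 · 2.8723) = 0.5 / 7.5993 = 0.0658
  r[A,C] = -5 / (2.6458 · 2.1602) = -5 / 5.7155 = -0.8748
  r[B,B] = 1 (diagonal).
  r[B,C] = -2 / (2.8723 · 2.1602) = -2 / 6.2048 = -0.3223
  r[C,C] = 1 (diagonal).

R is symmetric with unit diagonal. Assembling:

R = [[1, 0.0658, -0.8748],
 [0.0658, 1, -0.3223],
 [-0.8748, -0.3223, 1]]


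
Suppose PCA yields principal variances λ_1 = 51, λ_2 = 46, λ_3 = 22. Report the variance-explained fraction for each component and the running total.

Step 1 — total variance = trace(Sigma) = Σ λ_i = 51 + 46 + 22 = 119.

Step 2 — fraction explained by component i = λ_i / Σ λ:
  PC1: 51/119 = 0.4286
  PC2: 46/119 = 0.3866
  PC3: 22/119 = 0.1849

Step 3 — cumulative fraction after k components = (λ_1 + ... + λ_k) / Σ λ:
  k = 1: 51/119 = 0.4286
  k = 2: (51 + 46)/119 = 97/119 = 0.8151
  k = 3: (51 + 46 + 22)/119 = 119/119 = 1

Summary (fraction, with percent):

explained: PC1 0.4286 (42.86%), PC2 0.3866 (38.66%), PC3 0.1849 (18.49%);  cumulative: 0.4286, 0.8151, 1


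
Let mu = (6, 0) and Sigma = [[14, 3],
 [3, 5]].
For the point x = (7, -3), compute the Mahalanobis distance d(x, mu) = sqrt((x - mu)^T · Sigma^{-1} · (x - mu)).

Step 1 — centre the observation: (x - mu) = (1, -3).

Step 2 — invert Sigma. det(Sigma) = 14·5 - (3)² = 61.
  Sigma^{-1} = (1/det) · [[d, -b], [-b, a]] = [[0.082, -0.0492],
 [-0.0492, 0.2295]].

Step 3 — form the quadratic (x - mu)^T · Sigma^{-1} · (x - mu):
  Sigma^{-1} · (x - mu) = (0.2295, -0.7377).
  (x - mu)^T · [Sigma^{-1} · (x - mu)] = (1)·(0.2295) + (-3)·(-0.7377) = 2.4426.

Step 4 — take square root: d = √(2.4426) ≈ 1.5629.

d(x, mu) = √(2.4426) ≈ 1.5629


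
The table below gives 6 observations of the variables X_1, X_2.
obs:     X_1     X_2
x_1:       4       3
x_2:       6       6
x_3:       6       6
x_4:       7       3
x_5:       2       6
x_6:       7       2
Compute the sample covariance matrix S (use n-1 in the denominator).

Step 1 — column means:
  mean(X_1) = (4 + 6 + 6 + 7 + 2 + 7) / 6 = 32/6 = 5.3333
  mean(X_2) = (3 + 6 + 6 + 3 + 6 + 2) / 6 = 26/6 = 4.3333

Step 2 — sample covariance S[i,j] = (1/(n-1)) · Σ_k (x_{k,i} - mean_i) · (x_{k,j} - mean_j), with n-1 = 5.
  S[X_1,X_1] = ((-1.3333)·(-1.3333) + (0.6667)·(0.6667) + (0.6667)·(0.6667) + (1.6667)·(1.6667) + (-3.3333)·(-3.3333) + (1.6667)·(1.6667)) / 5 = 19.3333/5 = 3.8667
  S[X_1,X_2] = ((-1.3333)·(-1.3333) + (0.6667)·(1.6667) + (0.6667)·(1.6667) + (1.6667)·(-1.3333) + (-3.3333)·(1.6667) + (1.6667)·(-2.3333)) / 5 = -7.6667/5 = -1.5333
  S[X_2,X_2] = ((-1.3333)·(-1.3333) + (1.6667)·(1.6667) + (1.6667)·(1.6667) + (-1.3333)·(-1.3333) + (1.6667)·(1.6667) + (-2.3333)·(-2.3333)) / 5 = 17.3333/5 = 3.4667

S is symmetric (S[j,i] = S[i,j]). Assembling:

S = [[3.8667, -1.5333],
 [-1.5333, 3.4667]]


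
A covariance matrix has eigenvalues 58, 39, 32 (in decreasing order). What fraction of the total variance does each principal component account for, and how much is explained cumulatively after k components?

Step 1 — total variance = trace(Sigma) = Σ λ_i = 58 + 39 + 32 = 129.

Step 2 — fraction explained by component i = λ_i / Σ λ:
  PC1: 58/129 = 0.4496
  PC2: 39/129 = 0.3023
  PC3: 32/129 = 0.2481

Step 3 — cumulative fraction after k components = (λ_1 + ... + λ_k) / Σ λ:
  k = 1: 58/129 = 0.4496
  k = 2: (58 + 39)/129 = 97/129 = 0.7519
  k = 3: (58 + 39 + 32)/129 = 129/129 = 1

Summary (fraction, with percent):

explained: PC1 0.4496 (44.96%), PC2 0.3023 (30.23%), PC3 0.2481 (24.81%);  cumulative: 0.4496, 0.7519, 1


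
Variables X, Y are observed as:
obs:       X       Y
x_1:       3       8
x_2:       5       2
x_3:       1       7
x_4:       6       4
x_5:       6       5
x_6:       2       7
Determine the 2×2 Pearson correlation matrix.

Step 1 — column means:
  mean(X) = (3 + 5 + 1 + 6 + 6 + 2) / 6 = 23/6 = 3.8333
  mean(Y) = (8 + 2 + 7 + 4 + 5 + 7) / 6 = 33/6 = 5.5

Step 2 — sample variances and covariances s[i,j] = (1/(n-1)) · Σ_k (x_{k,i} - mean_i) · (x_{k,j} - mean_j), with n-1 = 5:
  s[X,X] = ((-0.8333)·(-0.8333) + (1.1667)·(1.1667) + (-2.8333)·(-2.8333) + (2.1667)·(2.1667) + (2.1667)·(2.1667) + (-1.8333)·(-1.8333)) / 5 = 22.8333/5 = 4.5667
  s[X,Y] = ((-0.8333)·(2.5) + (1.1667)·(-3.5) + (-2.8333)·(1.5) + (2.1667)·(-1.5) + (2.1667)·(-0.5) + (-1.8333)·(1.5)) / 5 = -17.5/5 = -3.5
  s[Y,Y] = ((2.5)·(2.5) + (-3.5)·(-3.5) + (1.5)·(1.5) + (-1.5)·(-1.5) + (-0.5)·(-0.5) + (1.5)·(1.5)) / 5 = 25.5/5 = 5.1
  Sample standard deviations s_i = √(s[i,i]):
  s(X) = √(4.5667) = 2.137
  s(Y) = √(5.1) = 2.2583

Step 3 — r_{ij} = s_{ij} / (s_i · s_j):
  r[X,X] = 1 (diagonal).
  r[X,Y] = -3.5 / (2.137 · 2.2583) = -3.5 / 4.826 = -0.7252
  r[Y,Y] = 1 (diagonal).

R is symmetric with unit diagonal. Assembling:

R = [[1, -0.7252],
 [-0.7252, 1]]


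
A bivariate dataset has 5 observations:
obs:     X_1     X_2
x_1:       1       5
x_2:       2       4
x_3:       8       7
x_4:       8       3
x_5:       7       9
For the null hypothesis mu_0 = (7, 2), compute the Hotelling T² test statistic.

Step 1 — sample mean vector:
  mean(X_1) = (1 + 2 + 8 + 8 + 7) / 5 = 26/5 = 5.2
  mean(X_2) = (5 + 4 + 7 + 3 + 9) / 5 = 28/5 = 5.6
  x̄ = (5.2, 5.6),  deviation x̄ - mu_0 = (5.2, 5.6) - (7, 2) = (-1.8, 3.6).

Step 2 — sample covariance matrix, S[i,j] = (1/(n-1)) · Σ_k (x_{k,i} - mean_i) · (x_{k,j} - mean_j), divisor n-1 = 4:
  S[X_1,X_1] = ((-4.2)·(-4.2) + (-3.2)·(-3.2) + (2.8)·(2.8) + (2.8)·(2.8) + (1.8)·(1.8)) / 4 = 46.8/4 = 11.7
  S[X_1,X_2] = ((-4.2)·(-0.6) + (-3.2)·(-1.6) + (2.8)·(1.4) + (2.8)·(-2.6) + (1.8)·(3.4)) / 4 = 10.4/4 = 2.6
  S[X_2,X_2] = ((-0.6)·(-0.6) + (-1.6)·(-1.6) + (1.4)·(1.4) + (-2.6)·(-2.6) + (3.4)·(3.4)) / 4 = 23.2/4 = 5.8
  S = [[11.7, 2.6],
 [2.6, 5.8]].

Step 3 — invert S. det(S) = 11.7·5.8 - (2.6)² = 61.1.
  S^{-1} = (1/det) · [[d, -b], [-b, a]] = [[0.0949, -0.0426],
 [-0.0426, 0.1915]].

Step 4 — quadratic form (x̄ - mu_0)^T · S^{-1} · (x̄ - mu_0):
  S^{-1} · (x̄ - mu_0) = (-0.3241, 0.766),
  (x̄ - mu_0)^T · [...] = (-1.8)·(-0.3241) + (3.6)·(0.766) = 3.3408.

Step 5 — scale by n: T² = 5 · 3.3408 = 16.7038.

T² ≈ 16.7038


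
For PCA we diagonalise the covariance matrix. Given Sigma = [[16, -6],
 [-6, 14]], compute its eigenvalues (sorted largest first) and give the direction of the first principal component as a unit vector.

Step 1 — characteristic polynomial of 2×2 Sigma:
  det(Sigma - λI) = λ² - trace · λ + det = 0.
  trace = 16 + 14 = 30, det = 16·14 - (-6)² = 188.
Step 2 — discriminant:
  Δ = trace² - 4·det = 900 - 752 = 148.
Step 3 — eigenvalues:
  λ = (trace ± √Δ)/2 = (30 ± 12.1655)/2,
  λ_1 = 21.0828,  λ_2 = 8.9172.

Step 4 — unit eigenvector for λ_1: solve (Sigma - λ_1 I)v = 0. First row:
  (16 - 21.0828)·v_x + (-6)·v_y = 0, i.e. (-5.0828)·v_x + (-6)·v_y = 0,
  so v ∝ (b, λ_1 - a) = (-6, 5.0828); multiply by -1 so the first entry is positive: u = (6, -5.0828).
  ||u|| = √((6)² + (-5.0828)²) = √(61.8345) ≈ 7.8635,
  v_1 = u/||u|| ≈ (0.763, -0.6464) (||v_1|| = 1).

λ_1 = 21.0828,  λ_2 = 8.9172;  v_1 ≈ (0.763, -0.6464)


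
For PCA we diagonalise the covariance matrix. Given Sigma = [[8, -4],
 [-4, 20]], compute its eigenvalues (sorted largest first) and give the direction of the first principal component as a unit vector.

Step 1 — characteristic polynomial of 2×2 Sigma:
  det(Sigma - λI) = λ² - trace · λ + det = 0.
  trace = 8 + 20 = 28, det = 8·20 - (-4)² = 144.
Step 2 — discriminant:
  Δ = trace² - 4·det = 784 - 576 = 208.
Step 3 — eigenvalues:
  λ = (trace ± √Δ)/2 = (28 ± 14.4222)/2,
  λ_1 = 21.2111,  λ_2 = 6.7889.

Step 4 — unit eigenvector for λ_1: solve (Sigma - λ_1 I)v = 0. First row:
  (8 - 21.2111)·v_x + (-4)·v_y = 0, i.e. (-13.2111)·v_x + (-4)·v_y = 0,
  so v ∝ (b, λ_1 - a) = (-4, 13.2111); multiply by -1 so the first entry is positive: u = (4, -13.2111).
  ||u|| = √((4)² + (-13.2111)²) = √(190.5332) ≈ 13.8034,
  v_1 = u/||u|| ≈ (0.2898, -0.9571) (||v_1|| = 1).

λ_1 = 21.2111,  λ_2 = 6.7889;  v_1 ≈ (0.2898, -0.9571)


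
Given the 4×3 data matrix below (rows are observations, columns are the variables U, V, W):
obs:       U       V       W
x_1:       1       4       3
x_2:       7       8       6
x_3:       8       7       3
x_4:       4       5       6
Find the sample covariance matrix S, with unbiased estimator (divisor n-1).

Step 1 — column means:
  mean(U) = (1 + 7 + 8 + 4) / 4 = 20/4 = 5
  mean(V) = (4 + 8 + 7 + 5) / 4 = 24/4 = 6
  mean(W) = (3 + 6 + 3 + 6) / 4 = 18/4 = 4.5

Step 2 — sample covariance S[i,j] = (1/(n-1)) · Σ_k (x_{k,i} - mean_i) · (x_{k,j} - mean_j), with n-1 = 3.
  S[U,U] = ((-4)·(-4) + (2)·(2) + (3)·(3) + (-1)·(-1)) / 3 = 30/3 = 10
  S[U,V] = ((-4)·(-2) + (2)·(2) + (3)·(1) + (-1)·(-1)) / 3 = 16/3 = 5.3333
  S[U,W] = ((-4)·(-1.5) + (2)·(1.5) + (3)·(-1.5) + (-1)·(1.5)) / 3 = 3/3 = 1
  S[V,V] = ((-2)·(-2) + (2)·(2) + (1)·(1) + (-1)·(-1)) / 3 = 10/3 = 3.3333
  S[V,W] = ((-2)·(-1.5) + (2)·(1.5) + (1)·(-1.5) + (-1)·(1.5)) / 3 = 3/3 = 1
  S[W,W] = ((-1.5)·(-1.5) + (1.5)·(1.5) + (-1.5)·(-1.5) + (1.5)·(1.5)) / 3 = 9/3 = 3

S is symmetric (S[j,i] = S[i,j]). Assembling:

S = [[10, 5.3333, 1],
 [5.3333, 3.3333, 1],
 [1, 1, 3]]


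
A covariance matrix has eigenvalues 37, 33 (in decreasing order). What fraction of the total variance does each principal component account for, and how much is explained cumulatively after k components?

Step 1 — total variance = trace(Sigma) = Σ λ_i = 37 + 33 = 70.

Step 2 — fraction explained by component i = λ_i / Σ λ:
  PC1: 37/70 = 0.5286
  PC2: 33/70 = 0.4714

Step 3 — cumulative fraction after k components = (λ_1 + ... + λ_k) / Σ λ:
  k = 1: 37/70 = 0.5286
  k = 2: (37 + 33)/70 = 70/70 = 1

Summary (fraction, with percent):

explained: PC1 0.5286 (52.86%), PC2 0.4714 (47.14%);  cumulative: 0.5286, 1


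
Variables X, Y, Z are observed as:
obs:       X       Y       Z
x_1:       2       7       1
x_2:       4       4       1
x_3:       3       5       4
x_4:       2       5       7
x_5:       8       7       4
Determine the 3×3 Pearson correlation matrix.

Step 1 — column means:
  mean(X) = (2 + 4 + 3 + 2 + 8) / 5 = 19/5 = 3.8
  mean(Y) = (7 + 4 + 5 + 5 + 7) / 5 = 28/5 = 5.6
  mean(Z) = (1 + 1 + 4 + 7 + 4) / 5 = 17/5 = 3.4

Step 2 — sample variances and covariances s[i,j] = (1/(n-1)) · Σ_k (x_{k,i} - mean_i) · (x_{k,j} - mean_j), with n-1 = 4:
  s[X,X] = ((-1.8)·(-1.8) + (0.2)·(0.2) + (-0.8)·(-0.8) + (-1.8)·(-1.8) + (4.2)·(4.2)) / 4 = 24.8/4 = 6.2
  s[X,Y] = ((-1.8)·(1.4) + (0.2)·(-1.6) + (-0.8)·(-0.6) + (-1.8)·(-0.6) + (4.2)·(1.4)) / 4 = 4.6/4 = 1.15
  s[X,Z] = ((-1.8)·(-2.4) + (0.2)·(-2.4) + (-0.8)·(0.6) + (-1.8)·(3.6) + (4.2)·(0.6)) / 4 = -0.6/4 = -0.15
  s[Y,Y] = ((1.4)·(1.4) + (-1.6)·(-1.6) + (-0.6)·(-0.6) + (-0.6)·(-0.6) + (1.4)·(1.4)) / 4 = 7.2/4 = 1.8
  s[Y,Z] = ((1.4)·(-2.4) + (-1.6)·(-2.4) + (-0.6)·(0.6) + (-0.6)·(3.6) + (1.4)·(0.6)) / 4 = -1.2/4 = -0.3
  s[Z,Z] = ((-2.4)·(-2.4) + (-2.4)·(-2.4) + (0.6)·(0.6) + (3.6)·(3.6) + (0.6)·(0.6)) / 4 = 25.2/4 = 6.3
  Sample standard deviations s_i = √(s[i,i]):
  s(X) = √(6.2) = 2.49
  s(Y) = √(1.8) = 1.3416
  s(Z) = √(6.3) = 2.51

Step 3 — r_{ij} = s_{ij} / (s_i · s_j):
  r[X,X] = 1 (diagonal).
  r[X,Y] = 1.15 / (2.49 · 1.3416) = 1.15 / 3.3407 = 0.3442
  r[X,Z] = -0.15 / (2.49 · 2.51) = -0.15 / 6.2498 = -0.024
  r[Y,Y] = 1 (diagonal).
  r[Y,Z] = -0.3 / (1.3416 · 2.51) = -0.3 / 3.3675 = -0.0891
  r[Z,Z] = 1 (diagonal).

R is symmetric with unit diagonal. Assembling:

R = [[1, 0.3442, -0.024],
 [0.3442, 1, -0.0891],
 [-0.024, -0.0891, 1]]


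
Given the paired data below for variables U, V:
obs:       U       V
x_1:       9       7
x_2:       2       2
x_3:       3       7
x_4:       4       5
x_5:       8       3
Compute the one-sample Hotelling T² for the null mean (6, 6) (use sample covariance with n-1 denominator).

Step 1 — sample mean vector:
  mean(U) = (9 + 2 + 3 + 4 + 8) / 5 = 26/5 = 5.2
  mean(V) = (7 + 2 + 7 + 5 + 3) / 5 = 24/5 = 4.8
  x̄ = (5.2, 4.8),  deviation x̄ - mu_0 = (5.2, 4.8) - (6, 6) = (-0.8, -1.2).

Step 2 — sample covariance matrix, S[i,j] = (1/(n-1)) · Σ_k (x_{k,i} - mean_i) · (x_{k,j} - mean_j), divisor n-1 = 4:
  S[U,U] = ((3.8)·(3.8) + (-3.2)·(-3.2) + (-2.2)·(-2.2) + (-1.2)·(-1.2) + (2.8)·(2.8)) / 4 = 38.8/4 = 9.7
  S[U,V] = ((3.8)·(2.2) + (-3.2)·(-2.8) + (-2.2)·(2.2) + (-1.2)·(0.2) + (2.8)·(-1.8)) / 4 = 7.2/4 = 1.8
  S[V,V] = ((2.2)·(2.2) + (-2.8)·(-2.8) + (2.2)·(2.2) + (0.2)·(0.2) + (-1.8)·(-1.8)) / 4 = 20.8/4 = 5.2
  S = [[9.7, 1.8],
 [1.8, 5.2]].

Step 3 — invert S. det(S) = 9.7·5.2 - (1.8)² = 47.2.
  S^{-1} = (1/det) · [[d, -b], [-b, a]] = [[0.1102, -0.0381],
 [-0.0381, 0.2055]].

Step 4 — quadratic form (x̄ - mu_0)^T · S^{-1} · (x̄ - mu_0):
  S^{-1} · (x̄ - mu_0) = (-0.0424, -0.2161),
  (x̄ - mu_0)^T · [...] = (-0.8)·(-0.0424) + (-1.2)·(-0.2161) = 0.2932.

Step 5 — scale by n: T² = 5 · 0.2932 = 1.4661.

T² ≈ 1.4661


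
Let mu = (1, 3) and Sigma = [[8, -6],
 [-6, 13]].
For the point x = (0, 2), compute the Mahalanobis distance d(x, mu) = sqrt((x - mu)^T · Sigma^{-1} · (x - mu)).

Step 1 — centre the observation: (x - mu) = (-1, -1).

Step 2 — invert Sigma. det(Sigma) = 8·13 - (-6)² = 68.
  Sigma^{-1} = (1/det) · [[d, -b], [-b, a]] = [[0.1912, 0.0882],
 [0.0882, 0.1176]].

Step 3 — form the quadratic (x - mu)^T · Sigma^{-1} · (x - mu):
  Sigma^{-1} · (x - mu) = (-0.2794, -0.2059).
  (x - mu)^T · [Sigma^{-1} · (x - mu)] = (-1)·(-0.2794) + (-1)·(-0.2059) = 0.4853.

Step 4 — take square root: d = √(0.4853) ≈ 0.6966.

d(x, mu) = √(0.4853) ≈ 0.6966


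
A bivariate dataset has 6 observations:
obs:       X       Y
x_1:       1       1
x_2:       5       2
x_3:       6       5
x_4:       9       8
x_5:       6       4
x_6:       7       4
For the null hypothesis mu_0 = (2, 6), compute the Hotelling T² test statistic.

Step 1 — sample mean vector:
  mean(X) = (1 + 5 + 6 + 9 + 6 + 7) / 6 = 34/6 = 5.6667
  mean(Y) = (1 + 2 + 5 + 8 + 4 + 4) / 6 = 24/6 = 4
  x̄ = (5.6667, 4),  deviation x̄ - mu_0 = (5.6667, 4) - (2, 6) = (3.6667, -2).

Step 2 — sample covariance matrix, S[i,j] = (1/(n-1)) · Σ_k (x_{k,i} - mean_i) · (x_{k,j} - mean_j), divisor n-1 = 5:
  S[X,X] = ((-4.6667)·(-4.6667) + (-0.6667)·(-0.6667) + (0.3333)·(0.3333) + (3.3333)·(3.3333) + (0.3333)·(0.3333) + (1.3333)·(1.3333)) / 5 = 35.3333/5 = 7.0667
  S[X,Y] = ((-4.6667)·(-3) + (-0.6667)·(-2) + (0.3333)·(1) + (3.3333)·(4) + (0.3333)·(0) + (1.3333)·(0)) / 5 = 29/5 = 5.8
  S[Y,Y] = ((-3)·(-3) + (-2)·(-2) + (1)·(1) + (4)·(4) + (0)·(0) + (0)·(0)) / 5 = 30/5 = 6
  S = [[7.0667, 5.8],
 [5.8, 6]].

Step 3 — invert S. det(S) = 7.0667·6 - (5.8)² = 8.76.
  S^{-1} = (1/det) · [[d, -b], [-b, a]] = [[0.6849, -0.6621],
 [-0.6621, 0.8067]].

Step 4 — quadratic form (x̄ - mu_0)^T · S^{-1} · (x̄ - mu_0):
  S^{-1} · (x̄ - mu_0) = (3.8356, -4.0411),
  (x̄ - mu_0)^T · [...] = (3.6667)·(3.8356) + (-2)·(-4.0411) = 22.1461.

Step 5 — scale by n: T² = 6 · 22.1461 = 132.8767.

T² ≈ 132.8767


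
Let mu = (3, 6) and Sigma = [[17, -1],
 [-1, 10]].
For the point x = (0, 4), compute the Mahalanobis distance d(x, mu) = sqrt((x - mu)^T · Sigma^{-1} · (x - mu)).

Step 1 — centre the observation: (x - mu) = (-3, -2).

Step 2 — invert Sigma. det(Sigma) = 17·10 - (-1)² = 169.
  Sigma^{-1} = (1/det) · [[d, -b], [-b, a]] = [[0.0592, 0.0059],
 [0.0059, 0.1006]].

Step 3 — form the quadratic (x - mu)^T · Sigma^{-1} · (x - mu):
  Sigma^{-1} · (x - mu) = (-0.1893, -0.2189).
  (x - mu)^T · [Sigma^{-1} · (x - mu)] = (-3)·(-0.1893) + (-2)·(-0.2189) = 1.0059.

Step 4 — take square root: d = √(1.0059) ≈ 1.003.

d(x, mu) = √(1.0059) ≈ 1.003


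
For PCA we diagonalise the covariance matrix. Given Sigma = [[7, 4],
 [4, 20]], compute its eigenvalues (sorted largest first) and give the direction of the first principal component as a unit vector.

Step 1 — characteristic polynomial of 2×2 Sigma:
  det(Sigma - λI) = λ² - trace · λ + det = 0.
  trace = 7 + 20 = 27, det = 7·20 - (4)² = 124.
Step 2 — discriminant:
  Δ = trace² - 4·det = 729 - 496 = 233.
Step 3 — eigenvalues:
  λ = (trace ± √Δ)/2 = (27 ± 15.2643)/2,
  λ_1 = 21.1322,  λ_2 = 5.8678.

Step 4 — unit eigenvector for λ_1: solve (Sigma - λ_1 I)v = 0. First row:
  (7 - 21.1322)·v_x + (4)·v_y = 0, i.e. (-14.1322)·v_x + (4)·v_y = 0,
  so v ∝ (b, λ_1 - a) = (4, 14.1322) = u.
  ||u|| = √((4)² + (14.1322)²) = √(215.7182) ≈ 14.6873,
  v_1 = u/||u|| ≈ (0.2723, 0.9622) (||v_1|| = 1).

λ_1 = 21.1322,  λ_2 = 5.8678;  v_1 ≈ (0.2723, 0.9622)


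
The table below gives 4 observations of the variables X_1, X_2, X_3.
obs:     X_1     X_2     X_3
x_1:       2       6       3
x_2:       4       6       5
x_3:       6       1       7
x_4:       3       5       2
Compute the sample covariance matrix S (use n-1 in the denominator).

Step 1 — column means:
  mean(X_1) = (2 + 4 + 6 + 3) / 4 = 15/4 = 3.75
  mean(X_2) = (6 + 6 + 1 + 5) / 4 = 18/4 = 4.5
  mean(X_3) = (3 + 5 + 7 + 2) / 4 = 17/4 = 4.25

Step 2 — sample covariance S[i,j] = (1/(n-1)) · Σ_k (x_{k,i} - mean_i) · (x_{k,j} - mean_j), with n-1 = 3.
  S[X_1,X_1] = ((-1.75)·(-1.75) + (0.25)·(0.25) + (2.25)·(2.25) + (-0.75)·(-0.75)) / 3 = 8.75/3 = 2.9167
  S[X_1,X_2] = ((-1.75)·(1.5) + (0.25)·(1.5) + (2.25)·(-3.5) + (-0.75)·(0.5)) / 3 = -10.5/3 = -3.5
  S[X_1,X_3] = ((-1.75)·(-1.25) + (0.25)·(0.75) + (2.25)·(2.75) + (-0.75)·(-2.25)) / 3 = 10.25/3 = 3.4167
  S[X_2,X_2] = ((1.5)·(1.5) + (1.5)·(1.5) + (-3.5)·(-3.5) + (0.5)·(0.5)) / 3 = 17/3 = 5.6667
  S[X_2,X_3] = ((1.5)·(-1.25) + (1.5)·(0.75) + (-3.5)·(2.75) + (0.5)·(-2.25)) / 3 = -11.5/3 = -3.8333
  S[X_3,X_3] = ((-1.25)·(-1.25) + (0.75)·(0.75) + (2.75)·(2.75) + (-2.25)·(-2.25)) / 3 = 14.75/3 = 4.9167

S is symmetric (S[j,i] = S[i,j]). Assembling:

S = [[2.9167, -3.5, 3.4167],
 [-3.5, 5.6667, -3.8333],
 [3.4167, -3.8333, 4.9167]]


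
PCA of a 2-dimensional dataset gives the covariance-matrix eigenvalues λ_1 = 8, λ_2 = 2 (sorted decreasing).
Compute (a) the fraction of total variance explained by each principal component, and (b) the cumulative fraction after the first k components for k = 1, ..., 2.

Step 1 — total variance = trace(Sigma) = Σ λ_i = 8 + 2 = 10.

Step 2 — fraction explained by component i = λ_i / Σ λ:
  PC1: 8/10 = 0.8
  PC2: 2/10 = 0.2

Step 3 — cumulative fraction after k components = (λ_1 + ... + λ_k) / Σ λ:
  k = 1: 8/10 = 0.8
  k = 2: (8 + 2)/10 = 10/10 = 1

Summary (fraction, with percent):

explained: PC1 0.8 (80%), PC2 0.2 (20%);  cumulative: 0.8, 1


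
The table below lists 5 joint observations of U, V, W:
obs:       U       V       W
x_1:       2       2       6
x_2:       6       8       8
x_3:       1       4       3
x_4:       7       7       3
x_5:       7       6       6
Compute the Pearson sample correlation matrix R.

Step 1 — column means:
  mean(U) = (2 + 6 + 1 + 7 + 7) / 5 = 23/5 = 4.6
  mean(V) = (2 + 8 + 4 + 7 + 6) / 5 = 27/5 = 5.4
  mean(W) = (6 + 8 + 3 + 3 + 6) / 5 = 26/5 = 5.2

Step 2 — sample variances and covariances s[i,j] = (1/(n-1)) · Σ_k (x_{k,i} - mean_i) · (x_{k,j} - mean_j), with n-1 = 4:
  s[U,U] = ((-2.6)·(-2.6) + (1.4)·(1.4) + (-3.6)·(-3.6) + (2.4)·(2.4) + (2.4)·(2.4)) / 4 = 33.2/4 = 8.3
  s[U,V] = ((-2.6)·(-3.4) + (1.4)·(2.6) + (-3.6)·(-1.4) + (2.4)·(1.6) + (2.4)·(0.6)) / 4 = 22.8/4 = 5.7
  s[U,W] = ((-2.6)·(0.8) + (1.4)·(2.8) + (-3.6)·(-2.2) + (2.4)·(-2.2) + (2.4)·(0.8)) / 4 = 6.4/4 = 1.6
  s[V,V] = ((-3.4)·(-3.4) + (2.6)·(2.6) + (-1.4)·(-1.4) + (1.6)·(1.6) + (0.6)·(0.6)) / 4 = 23.2/4 = 5.8
  s[V,W] = ((-3.4)·(0.8) + (2.6)·(2.8) + (-1.4)·(-2.2) + (1.6)·(-2.2) + (0.6)·(0.8)) / 4 = 4.6/4 = 1.15
  s[W,W] = ((0.8)·(0.8) + (2.8)·(2.8) + (-2.2)·(-2.2) + (-2.2)·(-2.2) + (0.8)·(0.8)) / 4 = 18.8/4 = 4.7
  Sample standard deviations s_i = √(s[i,i]):
  s(U) = √(8.3) = 2.881
  s(V) = √(5.8) = 2.4083
  s(W) = √(4.7) = 2.1679

Step 3 — r_{ij} = s_{ij} / (s_i · s_j):
  r[U,U] = 1 (diagonal).
  r[U,V] = 5.7 / (2.881 · 2.4083) = 5.7 / 6.9383 = 0.8215
  r[U,W] = 1.6 / (2.881 · 2.1679) = 1.6 / 6.2458 = 0.2562
  r[V,V] = 1 (diagonal).
  r[V,W] = 1.15 / (2.4083 · 2.1679) = 1.15 / 5.2211 = 0.2203
  r[W,W] = 1 (diagonal).

R is symmetric with unit diagonal. Assembling:

R = [[1, 0.8215, 0.2562],
 [0.8215, 1, 0.2203],
 [0.2562, 0.2203, 1]]


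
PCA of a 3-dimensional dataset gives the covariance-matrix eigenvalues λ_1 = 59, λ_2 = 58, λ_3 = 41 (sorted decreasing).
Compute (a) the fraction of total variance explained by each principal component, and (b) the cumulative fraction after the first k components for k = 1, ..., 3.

Step 1 — total variance = trace(Sigma) = Σ λ_i = 59 + 58 + 41 = 158.

Step 2 — fraction explained by component i = λ_i / Σ λ:
  PC1: 59/158 = 0.3734
  PC2: 58/158 = 0.3671
  PC3: 41/158 = 0.2595

Step 3 — cumulative fraction after k components = (λ_1 + ... + λ_k) / Σ λ:
  k = 1: 59/158 = 0.3734
  k = 2: (59 + 58)/158 = 117/158 = 0.7405
  k = 3: (59 + 58 + 41)/158 = 158/158 = 1

Summary (fraction, with percent):

explained: PC1 0.3734 (37.34%), PC2 0.3671 (36.71%), PC3 0.2595 (25.95%);  cumulative: 0.3734, 0.7405, 1
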